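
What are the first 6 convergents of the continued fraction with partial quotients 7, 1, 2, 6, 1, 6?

7/1, 8/1, 23/3, 146/19, 169/22, 1160/151

Using the convergent recurrence p_i = a_i*p_{i-1} + p_{i-2}, q_i = a_i*q_{i-1} + q_{i-2} with p_{-2}=0, p_{-1}=1, q_{-2}=1, q_{-1}=0:
  i=0: a_0=7, p_0 = 7*1 + 0 = 7, q_0 = 7*0 + 1 = 1.
  i=1: a_1=1, p_1 = 1*7 + 1 = 8, q_1 = 1*1 + 0 = 1.
  i=2: a_2=2, p_2 = 2*8 + 7 = 23, q_2 = 2*1 + 1 = 3.
  i=3: a_3=6, p_3 = 6*23 + 8 = 146, q_3 = 6*3 + 1 = 19.
  i=4: a_4=1, p_4 = 1*146 + 23 = 169, q_4 = 1*19 + 3 = 22.
  i=5: a_5=6, p_5 = 6*169 + 146 = 1160, q_5 = 6*22 + 19 = 151.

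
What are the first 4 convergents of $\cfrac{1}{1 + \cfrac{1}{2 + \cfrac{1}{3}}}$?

0/1, 1/1, 2/3, 7/10

Using the convergent recurrence p_i = a_i*p_{i-1} + p_{i-2}, q_i = a_i*q_{i-1} + q_{i-2} with p_{-2}=0, p_{-1}=1, q_{-2}=1, q_{-1}=0:
  i=0: a_0=0, p_0 = 0*1 + 0 = 0, q_0 = 0*0 + 1 = 1.
  i=1: a_1=1, p_1 = 1*0 + 1 = 1, q_1 = 1*1 + 0 = 1.
  i=2: a_2=2, p_2 = 2*1 + 0 = 2, q_2 = 2*1 + 1 = 3.
  i=3: a_3=3, p_3 = 3*2 + 1 = 7, q_3 = 3*3 + 1 = 10.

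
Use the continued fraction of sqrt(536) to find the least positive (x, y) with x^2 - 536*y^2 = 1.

First expand sqrt(536) as a continued fraction. With x_i = (sqrt(536) + m_i)/d_i and (m_0, d_0) = (0, 1): a_0 = floor(sqrt(536)) = 23, since 23^2 = 529 <= 536 < 576 = 24^2.
Iterate m_{i+1} = d_i*a_i - m_i, d_{i+1} = (536 - m_{i+1}^2)/d_i, a_{i+1} = floor((a_0 + m_{i+1})/d_{i+1}):
  m_1 = 1*23 - 0 = 23, d_1 = (536 - 23^2)/1 = 7/1 = 7, a_1 = floor((23 + 23)/7) = 6.
  m_2 = 7*6 - 23 = 19, d_2 = (536 - 19^2)/7 = 175/7 = 25, a_2 = floor((23 + 19)/25) = 1.
  m_3 = 25*1 - 19 = 6, d_3 = (536 - 6^2)/25 = 500/25 = 20, a_3 = floor((23 + 6)/20) = 1.
  m_4 = 20*1 - 6 = 14, d_4 = (536 - 14^2)/20 = 340/20 = 17, a_4 = floor((23 + 14)/17) = 2.
  m_5 = 17*2 - 14 = 20, d_5 = (536 - 20^2)/17 = 136/17 = 8, a_5 = floor((23 + 20)/8) = 5.
  m_6 = 8*5 - 20 = 20, d_6 = (536 - 20^2)/8 = 136/8 = 17, a_6 = floor((23 + 20)/17) = 2.
  m_7 = 17*2 - 20 = 14, d_7 = (536 - 14^2)/17 = 340/17 = 20, a_7 = floor((23 + 14)/20) = 1.
  m_8 = 20*1 - 14 = 6, d_8 = (536 - 6^2)/20 = 500/20 = 25, a_8 = floor((23 + 6)/25) = 1.
  m_9 = 25*1 - 6 = 19, d_9 = (536 - 19^2)/25 = 175/25 = 7, a_9 = floor((23 + 19)/7) = 6.
  m_10 = 7*6 - 19 = 23, d_10 = (536 - 23^2)/7 = 7/7 = 1, a_10 = floor((23 + 23)/1) = 46.
  m_11 = 1*46 - 23 = 23, d_11 = (536 - 23^2)/1 = 7/1 = 7: (m_11, d_11) = (m_1, d_1) = (23, 7), so from here the quotients repeat a_1, ..., a_10; the period length is 10.
So sqrt(536) = [23; (6, 1, 1, 2, 5, 2, 1, 1, 6, 46)] with period length k = 10.
k is even, so the fundamental solution of x^2 - 536y^2 = 1 is (p_{k-1}, q_{k-1}) = (p_9, q_9); compute convergents through index 9.
Convergents (p_i = a_i*p_{i-1} + p_{i-2}, q_i = a_i*q_{i-1} + q_{i-2} with p_{-2}=0, p_{-1}=1, q_{-2}=1, q_{-1}=0):
  i=0: a_0=23, p_0 = 23*1 + 0 = 23, q_0 = 23*0 + 1 = 1.
  i=1: a_1=6, p_1 = 6*23 + 1 = 139, q_1 = 6*1 + 0 = 6.
  i=2: a_2=1, p_2 = 1*139 + 23 = 162, q_2 = 1*6 + 1 = 7.
  i=3: a_3=1, p_3 = 1*162 + 139 = 301, q_3 = 1*7 + 6 = 13.
  i=4: a_4=2, p_4 = 2*301 + 162 = 764, q_4 = 2*13 + 7 = 33.
  i=5: a_5=5, p_5 = 5*764 + 301 = 4121, q_5 = 5*33 + 13 = 178.
  i=6: a_6=2, p_6 = 2*4121 + 764 = 9006, q_6 = 2*178 + 33 = 389.
  i=7: a_7=1, p_7 = 1*9006 + 4121 = 13127, q_7 = 1*389 + 178 = 567.
  i=8: a_8=1, p_8 = 1*13127 + 9006 = 22133, q_8 = 1*567 + 389 = 956.
  i=9: a_9=6, p_9 = 6*22133 + 13127 = 145925, q_9 = 6*956 + 567 = 6303.
Check: 145925^2 - 536*6303^2 = 21294105625 - 21294105624 = 1, so (x, y) = (145925, 6303) solves the equation, and by the theorem it is the least positive solution.

(x, y) = (145925, 6303)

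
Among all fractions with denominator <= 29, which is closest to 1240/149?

233/28

Expand x = 1240/149 as a continued fraction with the Euclidean algorithm:
  1240 = 8*149 + 48, so a_0 = 8.
  149 = 3*48 + 5, so a_1 = 3.
  48 = 9*5 + 3, so a_2 = 9.
  5 = 1*3 + 2, so a_3 = 1.
  3 = 1*2 + 1, so a_4 = 1.
  2 = 2*1 + 0, so a_5 = 2.
so x = [8; 3, 9, 1, 1, 2].
Convergents (p_i = a_i*p_{i-1} + p_{i-2}, q_i = a_i*q_{i-1} + q_{i-2} with p_{-2}=0, p_{-1}=1, q_{-2}=1, q_{-1}=0), until the denominator exceeds 29:
  i=0: a_0=8, p_0 = 8*1 + 0 = 8, q_0 = 8*0 + 1 = 1.
  i=1: a_1=3, p_1 = 3*8 + 1 = 25, q_1 = 3*1 + 0 = 3.
  i=2: a_2=9, p_2 = 9*25 + 8 = 233, q_2 = 9*3 + 1 = 28.
  i=3: a_3=1, p_3 = 1*233 + 25 = 258, q_3 = 1*28 + 3 = 31.
q_3 = 31 > 29, so the last convergent with denominator <= 29 is p_2/q_2 = 233/28.
The closest fraction with denominator <= 29 is either p_2/q_2 or the intermediate fraction (k*p_2 + p_1)/(k*q_2 + q_1) with the largest k >= 1 whose denominator stays <= 29; these approach x as k grows, and every other convergent or intermediate fraction in range is farther away.
Largest k: floor((29 - q_1)/q_2) = floor((29 - 3)/28) = 0.
Since k = 0, no intermediate fraction beyond p_2/q_2 has denominator <= 29, so the convergent 233/28 is the closest (its error is |1240*28 - 233*149|/(149*28) = 3/4172).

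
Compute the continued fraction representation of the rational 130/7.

[18; 1, 1, 3]

Run the Euclidean algorithm on 130 and 7; the successive quotients are the partial quotients a_0, a_1, ... (each step inverts the fractional part left over by the previous one):
  130 = 18*7 + 4, so a_0 = 18.
  7 = 1*4 + 3, so a_1 = 1.
  4 = 1*3 + 1, so a_2 = 1.
  3 = 3*1 + 0, so a_3 = 3.
The remainder reaches 0 after 4 divisions, so the expansion has 4 partial quotients, read off in order.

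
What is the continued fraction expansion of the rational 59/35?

Run the Euclidean algorithm on 59 and 35; the successive quotients are the partial quotients a_0, a_1, ... (each step inverts the fractional part left over by the previous one):
  59 = 1*35 + 24, so a_0 = 1.
  35 = 1*24 + 11, so a_1 = 1.
  24 = 2*11 + 2, so a_2 = 2.
  11 = 5*2 + 1, so a_3 = 5.
  2 = 2*1 + 0, so a_4 = 2.
The remainder reaches 0 after 5 divisions, so the expansion has 5 partial quotients, read off in order.

[1; 1, 2, 5, 2]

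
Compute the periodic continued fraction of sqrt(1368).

[36; (1, 72)]

Write x_i = (sqrt(1368) + m_i)/d_i with (m_0, d_0) = (0, 1). a_0 = floor(sqrt(1368)) = 36, since 36^2 = 1296 <= 1368 < 1369 = 37^2.
Iterate m_{i+1} = d_i*a_i - m_i, d_{i+1} = (1368 - m_{i+1}^2)/d_i, a_{i+1} = floor((a_0 + m_{i+1})/d_{i+1}):
  m_1 = 1*36 - 0 = 36, d_1 = (1368 - 36^2)/1 = 72/1 = 72, a_1 = floor((36 + 36)/72) = 1.
  m_2 = 72*1 - 36 = 36, d_2 = (1368 - 36^2)/72 = 72/72 = 1, a_2 = floor((36 + 36)/1) = 72.
  m_3 = 1*72 - 36 = 36, d_3 = (1368 - 36^2)/1 = 72/1 = 72: (m_3, d_3) = (m_1, d_1) = (36, 72), so from here the quotients repeat a_1, a_2; the period length is 2.
Hence the expansion of sqrt(1368) is a_0 = 36 followed by the repeating block 1, 72 (period 2).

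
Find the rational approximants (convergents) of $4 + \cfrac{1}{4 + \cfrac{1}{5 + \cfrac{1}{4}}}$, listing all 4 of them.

Using the convergent recurrence p_i = a_i*p_{i-1} + p_{i-2}, q_i = a_i*q_{i-1} + q_{i-2} with p_{-2}=0, p_{-1}=1, q_{-2}=1, q_{-1}=0:
  i=0: a_0=4, p_0 = 4*1 + 0 = 4, q_0 = 4*0 + 1 = 1.
  i=1: a_1=4, p_1 = 4*4 + 1 = 17, q_1 = 4*1 + 0 = 4.
  i=2: a_2=5, p_2 = 5*17 + 4 = 89, q_2 = 5*4 + 1 = 21.
  i=3: a_3=4, p_3 = 4*89 + 17 = 373, q_3 = 4*21 + 4 = 88.

4/1, 17/4, 89/21, 373/88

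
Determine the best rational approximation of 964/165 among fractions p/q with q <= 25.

111/19

Expand x = 964/165 as a continued fraction with the Euclidean algorithm:
  964 = 5*165 + 139, so a_0 = 5.
  165 = 1*139 + 26, so a_1 = 1.
  139 = 5*26 + 9, so a_2 = 5.
  26 = 2*9 + 8, so a_3 = 2.
  9 = 1*8 + 1, so a_4 = 1.
  8 = 8*1 + 0, so a_5 = 8.
so x = [5; 1, 5, 2, 1, 8].
Convergents (p_i = a_i*p_{i-1} + p_{i-2}, q_i = a_i*q_{i-1} + q_{i-2} with p_{-2}=0, p_{-1}=1, q_{-2}=1, q_{-1}=0), until the denominator exceeds 25:
  i=0: a_0=5, p_0 = 5*1 + 0 = 5, q_0 = 5*0 + 1 = 1.
  i=1: a_1=1, p_1 = 1*5 + 1 = 6, q_1 = 1*1 + 0 = 1.
  i=2: a_2=5, p_2 = 5*6 + 5 = 35, q_2 = 5*1 + 1 = 6.
  i=3: a_3=2, p_3 = 2*35 + 6 = 76, q_3 = 2*6 + 1 = 13.
  i=4: a_4=1, p_4 = 1*76 + 35 = 111, q_4 = 1*13 + 6 = 19.
  i=5: a_5=8, p_5 = 8*111 + 76 = 964, q_5 = 8*19 + 13 = 165.
q_5 = 165 > 25, so the last convergent with denominator <= 25 is p_4/q_4 = 111/19.
The closest fraction with denominator <= 25 is either p_4/q_4 or the intermediate fraction (k*p_4 + p_3)/(k*q_4 + q_3) with the largest k >= 1 whose denominator stays <= 25; these approach x as k grows, and every other convergent or intermediate fraction in range is farther away.
Largest k: floor((25 - q_3)/q_4) = floor((25 - 13)/19) = 0.
Since k = 0, no intermediate fraction beyond p_4/q_4 has denominator <= 25, so the convergent 111/19 is the closest (its error is |964*19 - 111*165|/(165*19) = 1/3135).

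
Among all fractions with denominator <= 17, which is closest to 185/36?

Expand x = 185/36 as a continued fraction with the Euclidean algorithm:
  185 = 5*36 + 5, so a_0 = 5.
  36 = 7*5 + 1, so a_1 = 7.
  5 = 5*1 + 0, so a_2 = 5.
so x = [5; 7, 5].
Convergents (p_i = a_i*p_{i-1} + p_{i-2}, q_i = a_i*q_{i-1} + q_{i-2} with p_{-2}=0, p_{-1}=1, q_{-2}=1, q_{-1}=0), until the denominator exceeds 17:
  i=0: a_0=5, p_0 = 5*1 + 0 = 5, q_0 = 5*0 + 1 = 1.
  i=1: a_1=7, p_1 = 7*5 + 1 = 36, q_1 = 7*1 + 0 = 7.
  i=2: a_2=5, p_2 = 5*36 + 5 = 185, q_2 = 5*7 + 1 = 36.
q_2 = 36 > 17, so the last convergent with denominator <= 17 is p_1/q_1 = 36/7.
The closest fraction with denominator <= 17 is either p_1/q_1 or the intermediate fraction (k*p_1 + p_0)/(k*q_1 + q_0) with the largest k >= 1 whose denominator stays <= 17; these approach x as k grows, and every other convergent or intermediate fraction in range is farther away.
Largest k: floor((17 - q_0)/q_1) = floor((17 - 1)/7) = 2.
That gives (2*36 + 5)/(2*7 + 1) = 77/15.
Compare the errors: |x - 36/7| = |185*7 - 36*36|/(36*7) = 1/252, and |x - 77/15| = |185*15 - 77*36|/(36*15) = 3/540.
Cross-multiplying, 1*540 = 540 < 756 = 3*252, so 1/252 is smaller: the convergent 36/7 is closer to x than 77/15.

36/7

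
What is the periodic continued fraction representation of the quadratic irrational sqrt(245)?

Write x_i = (sqrt(245) + m_i)/d_i with (m_0, d_0) = (0, 1). a_0 = floor(sqrt(245)) = 15, since 15^2 = 225 <= 245 < 256 = 16^2.
Iterate m_{i+1} = d_i*a_i - m_i, d_{i+1} = (245 - m_{i+1}^2)/d_i, a_{i+1} = floor((a_0 + m_{i+1})/d_{i+1}):
  m_1 = 1*15 - 0 = 15, d_1 = (245 - 15^2)/1 = 20/1 = 20, a_1 = floor((15 + 15)/20) = 1.
  m_2 = 20*1 - 15 = 5, d_2 = (245 - 5^2)/20 = 220/20 = 11, a_2 = floor((15 + 5)/11) = 1.
  m_3 = 11*1 - 5 = 6, d_3 = (245 - 6^2)/11 = 209/11 = 19, a_3 = floor((15 + 6)/19) = 1.
  m_4 = 19*1 - 6 = 13, d_4 = (245 - 13^2)/19 = 76/19 = 4, a_4 = floor((15 + 13)/4) = 7.
  m_5 = 4*7 - 13 = 15, d_5 = (245 - 15^2)/4 = 20/4 = 5, a_5 = floor((15 + 15)/5) = 6.
  m_6 = 5*6 - 15 = 15, d_6 = (245 - 15^2)/5 = 20/5 = 4, a_6 = floor((15 + 15)/4) = 7.
  m_7 = 4*7 - 15 = 13, d_7 = (245 - 13^2)/4 = 76/4 = 19, a_7 = floor((15 + 13)/19) = 1.
  m_8 = 19*1 - 13 = 6, d_8 = (245 - 6^2)/19 = 209/19 = 11, a_8 = floor((15 + 6)/11) = 1.
  m_9 = 11*1 - 6 = 5, d_9 = (245 - 5^2)/11 = 220/11 = 20, a_9 = floor((15 + 5)/20) = 1.
  m_10 = 20*1 - 5 = 15, d_10 = (245 - 15^2)/20 = 20/20 = 1, a_10 = floor((15 + 15)/1) = 30.
  m_11 = 1*30 - 15 = 15, d_11 = (245 - 15^2)/1 = 20/1 = 20: (m_11, d_11) = (m_1, d_1) = (15, 20), so from here the quotients repeat a_1, ..., a_10; the period length is 10.
Hence the expansion of sqrt(245) is a_0 = 15 followed by the repeating block 1, 1, 1, 7, 6, 7, 1, 1, 1, 30 (period 10).

[15; (1, 1, 1, 7, 6, 7, 1, 1, 1, 30)]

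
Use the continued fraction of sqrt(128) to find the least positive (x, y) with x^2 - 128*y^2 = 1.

(x, y) = (577, 51)

First expand sqrt(128) as a continued fraction. With x_i = (sqrt(128) + m_i)/d_i and (m_0, d_0) = (0, 1): a_0 = floor(sqrt(128)) = 11, since 11^2 = 121 <= 128 < 144 = 12^2.
Iterate m_{i+1} = d_i*a_i - m_i, d_{i+1} = (128 - m_{i+1}^2)/d_i, a_{i+1} = floor((a_0 + m_{i+1})/d_{i+1}):
  m_1 = 1*11 - 0 = 11, d_1 = (128 - 11^2)/1 = 7/1 = 7, a_1 = floor((11 + 11)/7) = 3.
  m_2 = 7*3 - 11 = 10, d_2 = (128 - 10^2)/7 = 28/7 = 4, a_2 = floor((11 + 10)/4) = 5.
  m_3 = 4*5 - 10 = 10, d_3 = (128 - 10^2)/4 = 28/4 = 7, a_3 = floor((11 + 10)/7) = 3.
  m_4 = 7*3 - 10 = 11, d_4 = (128 - 11^2)/7 = 7/7 = 1, a_4 = floor((11 + 11)/1) = 22.
  m_5 = 1*22 - 11 = 11, d_5 = (128 - 11^2)/1 = 7/1 = 7: (m_5, d_5) = (m_1, d_1) = (11, 7), so from here the quotients repeat a_1, ..., a_4; the period length is 4.
So sqrt(128) = [11; (3, 5, 3, 22)] with period length k = 4.
k is even, so the fundamental solution of x^2 - 128y^2 = 1 is (p_{k-1}, q_{k-1}) = (p_3, q_3); compute convergents through index 3.
Convergents (p_i = a_i*p_{i-1} + p_{i-2}, q_i = a_i*q_{i-1} + q_{i-2} with p_{-2}=0, p_{-1}=1, q_{-2}=1, q_{-1}=0):
  i=0: a_0=11, p_0 = 11*1 + 0 = 11, q_0 = 11*0 + 1 = 1.
  i=1: a_1=3, p_1 = 3*11 + 1 = 34, q_1 = 3*1 + 0 = 3.
  i=2: a_2=5, p_2 = 5*34 + 11 = 181, q_2 = 5*3 + 1 = 16.
  i=3: a_3=3, p_3 = 3*181 + 34 = 577, q_3 = 3*16 + 3 = 51.
Check: 577^2 - 128*51^2 = 332929 - 332928 = 1, so (x, y) = (577, 51) solves the equation, and by the theorem it is the least positive solution.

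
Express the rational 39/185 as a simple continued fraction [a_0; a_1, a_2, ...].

Run the Euclidean algorithm on 39 and 185; the successive quotients are the partial quotients a_0, a_1, ... (each step inverts the fractional part left over by the previous one):
  39 = 0*185 + 39, so a_0 = 0.
  185 = 4*39 + 29, so a_1 = 4.
  39 = 1*29 + 10, so a_2 = 1.
  29 = 2*10 + 9, so a_3 = 2.
  10 = 1*9 + 1, so a_4 = 1.
  9 = 9*1 + 0, so a_5 = 9.
The remainder reaches 0 after 6 divisions, so the expansion has 6 partial quotients, read off in order.

[0; 4, 1, 2, 1, 9]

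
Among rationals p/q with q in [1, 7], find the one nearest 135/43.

22/7

Expand x = 135/43 as a continued fraction with the Euclidean algorithm:
  135 = 3*43 + 6, so a_0 = 3.
  43 = 7*6 + 1, so a_1 = 7.
  6 = 6*1 + 0, so a_2 = 6.
so x = [3; 7, 6].
Convergents (p_i = a_i*p_{i-1} + p_{i-2}, q_i = a_i*q_{i-1} + q_{i-2} with p_{-2}=0, p_{-1}=1, q_{-2}=1, q_{-1}=0), until the denominator exceeds 7:
  i=0: a_0=3, p_0 = 3*1 + 0 = 3, q_0 = 3*0 + 1 = 1.
  i=1: a_1=7, p_1 = 7*3 + 1 = 22, q_1 = 7*1 + 0 = 7.
  i=2: a_2=6, p_2 = 6*22 + 3 = 135, q_2 = 6*7 + 1 = 43.
q_2 = 43 > 7, so the last convergent with denominator <= 7 is p_1/q_1 = 22/7.
The closest fraction with denominator <= 7 is either p_1/q_1 or the intermediate fraction (k*p_1 + p_0)/(k*q_1 + q_0) with the largest k >= 1 whose denominator stays <= 7; these approach x as k grows, and every other convergent or intermediate fraction in range is farther away.
Largest k: floor((7 - q_0)/q_1) = floor((7 - 1)/7) = 0.
Since k = 0, no intermediate fraction beyond p_1/q_1 has denominator <= 7, so the convergent 22/7 is the closest (its error is |135*7 - 22*43|/(43*7) = 1/301).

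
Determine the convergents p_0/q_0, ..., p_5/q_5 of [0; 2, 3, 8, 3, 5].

0/1, 1/2, 3/7, 25/58, 78/181, 415/963

Using the convergent recurrence p_i = a_i*p_{i-1} + p_{i-2}, q_i = a_i*q_{i-1} + q_{i-2} with p_{-2}=0, p_{-1}=1, q_{-2}=1, q_{-1}=0:
  i=0: a_0=0, p_0 = 0*1 + 0 = 0, q_0 = 0*0 + 1 = 1.
  i=1: a_1=2, p_1 = 2*0 + 1 = 1, q_1 = 2*1 + 0 = 2.
  i=2: a_2=3, p_2 = 3*1 + 0 = 3, q_2 = 3*2 + 1 = 7.
  i=3: a_3=8, p_3 = 8*3 + 1 = 25, q_3 = 8*7 + 2 = 58.
  i=4: a_4=3, p_4 = 3*25 + 3 = 78, q_4 = 3*58 + 7 = 181.
  i=5: a_5=5, p_5 = 5*78 + 25 = 415, q_5 = 5*181 + 58 = 963.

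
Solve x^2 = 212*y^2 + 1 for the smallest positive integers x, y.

(x, y) = (66249, 4550)

First expand sqrt(212) as a continued fraction. With x_i = (sqrt(212) + m_i)/d_i and (m_0, d_0) = (0, 1): a_0 = floor(sqrt(212)) = 14, since 14^2 = 196 <= 212 < 225 = 15^2.
Iterate m_{i+1} = d_i*a_i - m_i, d_{i+1} = (212 - m_{i+1}^2)/d_i, a_{i+1} = floor((a_0 + m_{i+1})/d_{i+1}):
  m_1 = 1*14 - 0 = 14, d_1 = (212 - 14^2)/1 = 16/1 = 16, a_1 = floor((14 + 14)/16) = 1.
  m_2 = 16*1 - 14 = 2, d_2 = (212 - 2^2)/16 = 208/16 = 13, a_2 = floor((14 + 2)/13) = 1.
  m_3 = 13*1 - 2 = 11, d_3 = (212 - 11^2)/13 = 91/13 = 7, a_3 = floor((14 + 11)/7) = 3.
  m_4 = 7*3 - 11 = 10, d_4 = (212 - 10^2)/7 = 112/7 = 16, a_4 = floor((14 + 10)/16) = 1.
  m_5 = 16*1 - 10 = 6, d_5 = (212 - 6^2)/16 = 176/16 = 11, a_5 = floor((14 + 6)/11) = 1.
  m_6 = 11*1 - 6 = 5, d_6 = (212 - 5^2)/11 = 187/11 = 17, a_6 = floor((14 + 5)/17) = 1.
  m_7 = 17*1 - 5 = 12, d_7 = (212 - 12^2)/17 = 68/17 = 4, a_7 = floor((14 + 12)/4) = 6.
  m_8 = 4*6 - 12 = 12, d_8 = (212 - 12^2)/4 = 68/4 = 17, a_8 = floor((14 + 12)/17) = 1.
  m_9 = 17*1 - 12 = 5, d_9 = (212 - 5^2)/17 = 187/17 = 11, a_9 = floor((14 + 5)/11) = 1.
  m_10 = 11*1 - 5 = 6, d_10 = (212 - 6^2)/11 = 176/11 = 16, a_10 = floor((14 + 6)/16) = 1.
  m_11 = 16*1 - 6 = 10, d_11 = (212 - 10^2)/16 = 112/16 = 7, a_11 = floor((14 + 10)/7) = 3.
  m_12 = 7*3 - 10 = 11, d_12 = (212 - 11^2)/7 = 91/7 = 13, a_12 = floor((14 + 11)/13) = 1.
  m_13 = 13*1 - 11 = 2, d_13 = (212 - 2^2)/13 = 208/13 = 16, a_13 = floor((14 + 2)/16) = 1.
  m_14 = 16*1 - 2 = 14, d_14 = (212 - 14^2)/16 = 16/16 = 1, a_14 = floor((14 + 14)/1) = 28.
  m_15 = 1*28 - 14 = 14, d_15 = (212 - 14^2)/1 = 16/1 = 16: (m_15, d_15) = (m_1, d_1) = (14, 16), so from here the quotients repeat a_1, ..., a_14; the period length is 14.
So sqrt(212) = [14; (1, 1, 3, 1, 1, 1, 6, 1, 1, 1, 3, 1, 1, 28)] with period length k = 14.
k is even, so the fundamental solution of x^2 - 212y^2 = 1 is (p_{k-1}, q_{k-1}) = (p_13, q_13); compute convergents through index 13.
Convergents (p_i = a_i*p_{i-1} + p_{i-2}, q_i = a_i*q_{i-1} + q_{i-2} with p_{-2}=0, p_{-1}=1, q_{-2}=1, q_{-1}=0):
  i=0: a_0=14, p_0 = 14*1 + 0 = 14, q_0 = 14*0 + 1 = 1.
  i=1: a_1=1, p_1 = 1*14 + 1 = 15, q_1 = 1*1 + 0 = 1.
  i=2: a_2=1, p_2 = 1*15 + 14 = 29, q_2 = 1*1 + 1 = 2.
  i=3: a_3=3, p_3 = 3*29 + 15 = 102, q_3 = 3*2 + 1 = 7.
  i=4: a_4=1, p_4 = 1*102 + 29 = 131, q_4 = 1*7 + 2 = 9.
  i=5: a_5=1, p_5 = 1*131 + 102 = 233, q_5 = 1*9 + 7 = 16.
  i=6: a_6=1, p_6 = 1*233 + 131 = 364, q_6 = 1*16 + 9 = 25.
  i=7: a_7=6, p_7 = 6*364 + 233 = 2417, q_7 = 6*25 + 16 = 166.
  i=8: a_8=1, p_8 = 1*2417 + 364 = 2781, q_8 = 1*166 + 25 = 191.
  i=9: a_9=1, p_9 = 1*2781 + 2417 = 5198, q_9 = 1*191 + 166 = 357.
  i=10: a_10=1, p_10 = 1*5198 + 2781 = 7979, q_10 = 1*357 + 191 = 548.
  i=11: a_11=3, p_11 = 3*7979 + 5198 = 29135, q_11 = 3*548 + 357 = 2001.
  i=12: a_12=1, p_12 = 1*29135 + 7979 = 37114, q_12 = 1*2001 + 548 = 2549.
  i=13: a_13=1, p_13 = 1*37114 + 29135 = 66249, q_13 = 1*2549 + 2001 = 4550.
Check: 66249^2 - 212*4550^2 = 4388930001 - 4388930000 = 1, so (x, y) = (66249, 4550) solves the equation, and by the theorem it is the least positive solution.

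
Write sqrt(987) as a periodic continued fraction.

Write x_i = (sqrt(987) + m_i)/d_i with (m_0, d_0) = (0, 1). a_0 = floor(sqrt(987)) = 31, since 31^2 = 961 <= 987 < 1024 = 32^2.
Iterate m_{i+1} = d_i*a_i - m_i, d_{i+1} = (987 - m_{i+1}^2)/d_i, a_{i+1} = floor((a_0 + m_{i+1})/d_{i+1}):
  m_1 = 1*31 - 0 = 31, d_1 = (987 - 31^2)/1 = 26/1 = 26, a_1 = floor((31 + 31)/26) = 2.
  m_2 = 26*2 - 31 = 21, d_2 = (987 - 21^2)/26 = 546/26 = 21, a_2 = floor((31 + 21)/21) = 2.
  m_3 = 21*2 - 21 = 21, d_3 = (987 - 21^2)/21 = 546/21 = 26, a_3 = floor((31 + 21)/26) = 2.
  m_4 = 26*2 - 21 = 31, d_4 = (987 - 31^2)/26 = 26/26 = 1, a_4 = floor((31 + 31)/1) = 62.
  m_5 = 1*62 - 31 = 31, d_5 = (987 - 31^2)/1 = 26/1 = 26: (m_5, d_5) = (m_1, d_1) = (31, 26), so from here the quotients repeat a_1, ..., a_4; the period length is 4.
Hence the expansion of sqrt(987) is a_0 = 31 followed by the repeating block 2, 2, 2, 62 (period 4).

[31; (2, 2, 2, 62)]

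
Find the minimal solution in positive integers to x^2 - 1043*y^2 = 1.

First expand sqrt(1043) as a continued fraction. With x_i = (sqrt(1043) + m_i)/d_i and (m_0, d_0) = (0, 1): a_0 = floor(sqrt(1043)) = 32, since 32^2 = 1024 <= 1043 < 1089 = 33^2.
Iterate m_{i+1} = d_i*a_i - m_i, d_{i+1} = (1043 - m_{i+1}^2)/d_i, a_{i+1} = floor((a_0 + m_{i+1})/d_{i+1}):
  m_1 = 1*32 - 0 = 32, d_1 = (1043 - 32^2)/1 = 19/1 = 19, a_1 = floor((32 + 32)/19) = 3.
  m_2 = 19*3 - 32 = 25, d_2 = (1043 - 25^2)/19 = 418/19 = 22, a_2 = floor((32 + 25)/22) = 2.
  m_3 = 22*2 - 25 = 19, d_3 = (1043 - 19^2)/22 = 682/22 = 31, a_3 = floor((32 + 19)/31) = 1.
  m_4 = 31*1 - 19 = 12, d_4 = (1043 - 12^2)/31 = 899/31 = 29, a_4 = floor((32 + 12)/29) = 1.
  m_5 = 29*1 - 12 = 17, d_5 = (1043 - 17^2)/29 = 754/29 = 26, a_5 = floor((32 + 17)/26) = 1.
  m_6 = 26*1 - 17 = 9, d_6 = (1043 - 9^2)/26 = 962/26 = 37, a_6 = floor((32 + 9)/37) = 1.
  m_7 = 37*1 - 9 = 28, d_7 = (1043 - 28^2)/37 = 259/37 = 7, a_7 = floor((32 + 28)/7) = 8.
  m_8 = 7*8 - 28 = 28, d_8 = (1043 - 28^2)/7 = 259/7 = 37, a_8 = floor((32 + 28)/37) = 1.
  m_9 = 37*1 - 28 = 9, d_9 = (1043 - 9^2)/37 = 962/37 = 26, a_9 = floor((32 + 9)/26) = 1.
  m_10 = 26*1 - 9 = 17, d_10 = (1043 - 17^2)/26 = 754/26 = 29, a_10 = floor((32 + 17)/29) = 1.
  m_11 = 29*1 - 17 = 12, d_11 = (1043 - 12^2)/29 = 899/29 = 31, a_11 = floor((32 + 12)/31) = 1.
  m_12 = 31*1 - 12 = 19, d_12 = (1043 - 19^2)/31 = 682/31 = 22, a_12 = floor((32 + 19)/22) = 2.
  m_13 = 22*2 - 19 = 25, d_13 = (1043 - 25^2)/22 = 418/22 = 19, a_13 = floor((32 + 25)/19) = 3.
  m_14 = 19*3 - 25 = 32, d_14 = (1043 - 32^2)/19 = 19/19 = 1, a_14 = floor((32 + 32)/1) = 64.
  m_15 = 1*64 - 32 = 32, d_15 = (1043 - 32^2)/1 = 19/1 = 19: (m_15, d_15) = (m_1, d_1) = (32, 19), so from here the quotients repeat a_1, ..., a_14; the period length is 14.
So sqrt(1043) = [32; (3, 2, 1, 1, 1, 1, 8, 1, 1, 1, 1, 2, 3, 64)] with period length k = 14.
k is even, so the fundamental solution of x^2 - 1043y^2 = 1 is (p_{k-1}, q_{k-1}) = (p_13, q_13); compute convergents through index 13.
Convergents (p_i = a_i*p_{i-1} + p_{i-2}, q_i = a_i*q_{i-1} + q_{i-2} with p_{-2}=0, p_{-1}=1, q_{-2}=1, q_{-1}=0):
  i=0: a_0=32, p_0 = 32*1 + 0 = 32, q_0 = 32*0 + 1 = 1.
  i=1: a_1=3, p_1 = 3*32 + 1 = 97, q_1 = 3*1 + 0 = 3.
  i=2: a_2=2, p_2 = 2*97 + 32 = 226, q_2 = 2*3 + 1 = 7.
  i=3: a_3=1, p_3 = 1*226 + 97 = 323, q_3 = 1*7 + 3 = 10.
  i=4: a_4=1, p_4 = 1*323 + 226 = 549, q_4 = 1*10 + 7 = 17.
  i=5: a_5=1, p_5 = 1*549 + 323 = 872, q_5 = 1*17 + 10 = 27.
  i=6: a_6=1, p_6 = 1*872 + 549 = 1421, q_6 = 1*27 + 17 = 44.
  i=7: a_7=8, p_7 = 8*1421 + 872 = 12240, q_7 = 8*44 + 27 = 379.
  i=8: a_8=1, p_8 = 1*12240 + 1421 = 13661, q_8 = 1*379 + 44 = 423.
  i=9: a_9=1, p_9 = 1*13661 + 12240 = 25901, q_9 = 1*423 + 379 = 802.
  i=10: a_10=1, p_10 = 1*25901 + 13661 = 39562, q_10 = 1*802 + 423 = 1225.
  i=11: a_11=1, p_11 = 1*39562 + 25901 = 65463, q_11 = 1*1225 + 802 = 2027.
  i=12: a_12=2, p_12 = 2*65463 + 39562 = 170488, q_12 = 2*2027 + 1225 = 5279.
  i=13: a_13=3, p_13 = 3*170488 + 65463 = 576927, q_13 = 3*5279 + 2027 = 17864.
Check: 576927^2 - 1043*17864^2 = 332844763329 - 332844763328 = 1, so (x, y) = (576927, 17864) solves the equation, and by the theorem it is the least positive solution.

(x, y) = (576927, 17864)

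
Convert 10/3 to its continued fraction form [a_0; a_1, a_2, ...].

[3; 3]

Run the Euclidean algorithm on 10 and 3; the successive quotients are the partial quotients a_0, a_1, ... (each step inverts the fractional part left over by the previous one):
  10 = 3*3 + 1, so a_0 = 3.
  3 = 3*1 + 0, so a_1 = 3.
The remainder reaches 0 after 2 divisions, so the expansion has 2 partial quotients, read off in order.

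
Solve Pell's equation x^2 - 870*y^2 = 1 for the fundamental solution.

First expand sqrt(870) as a continued fraction. With x_i = (sqrt(870) + m_i)/d_i and (m_0, d_0) = (0, 1): a_0 = floor(sqrt(870)) = 29, since 29^2 = 841 <= 870 < 900 = 30^2.
Iterate m_{i+1} = d_i*a_i - m_i, d_{i+1} = (870 - m_{i+1}^2)/d_i, a_{i+1} = floor((a_0 + m_{i+1})/d_{i+1}):
  m_1 = 1*29 - 0 = 29, d_1 = (870 - 29^2)/1 = 29/1 = 29, a_1 = floor((29 + 29)/29) = 2.
  m_2 = 29*2 - 29 = 29, d_2 = (870 - 29^2)/29 = 29/29 = 1, a_2 = floor((29 + 29)/1) = 58.
  m_3 = 1*58 - 29 = 29, d_3 = (870 - 29^2)/1 = 29/1 = 29: (m_3, d_3) = (m_1, d_1) = (29, 29), so from here the quotients repeat a_1, a_2; the period length is 2.
So sqrt(870) = [29; (2, 58)] with period length k = 2.
k is even, so the fundamental solution of x^2 - 870y^2 = 1 is (p_{k-1}, q_{k-1}) = (p_1, q_1); compute convergents through index 1.
Convergents (p_i = a_i*p_{i-1} + p_{i-2}, q_i = a_i*q_{i-1} + q_{i-2} with p_{-2}=0, p_{-1}=1, q_{-2}=1, q_{-1}=0):
  i=0: a_0=29, p_0 = 29*1 + 0 = 29, q_0 = 29*0 + 1 = 1.
  i=1: a_1=2, p_1 = 2*29 + 1 = 59, q_1 = 2*1 + 0 = 2.
Check: 59^2 - 870*2^2 = 3481 - 3480 = 1, so (x, y) = (59, 2) solves the equation, and by the theorem it is the least positive solution.

(x, y) = (59, 2)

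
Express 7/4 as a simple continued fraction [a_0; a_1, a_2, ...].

[1; 1, 3]

Run the Euclidean algorithm on 7 and 4; the successive quotients are the partial quotients a_0, a_1, ... (each step inverts the fractional part left over by the previous one):
  7 = 1*4 + 3, so a_0 = 1.
  4 = 1*3 + 1, so a_1 = 1.
  3 = 3*1 + 0, so a_2 = 3.
The remainder reaches 0 after 3 divisions, so the expansion has 3 partial quotients, read off in order.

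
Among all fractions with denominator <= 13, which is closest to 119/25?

Expand x = 119/25 as a continued fraction with the Euclidean algorithm:
  119 = 4*25 + 19, so a_0 = 4.
  25 = 1*19 + 6, so a_1 = 1.
  19 = 3*6 + 1, so a_2 = 3.
  6 = 6*1 + 0, so a_3 = 6.
so x = [4; 1, 3, 6].
Convergents (p_i = a_i*p_{i-1} + p_{i-2}, q_i = a_i*q_{i-1} + q_{i-2} with p_{-2}=0, p_{-1}=1, q_{-2}=1, q_{-1}=0), until the denominator exceeds 13:
  i=0: a_0=4, p_0 = 4*1 + 0 = 4, q_0 = 4*0 + 1 = 1.
  i=1: a_1=1, p_1 = 1*4 + 1 = 5, q_1 = 1*1 + 0 = 1.
  i=2: a_2=3, p_2 = 3*5 + 4 = 19, q_2 = 3*1 + 1 = 4.
  i=3: a_3=6, p_3 = 6*19 + 5 = 119, q_3 = 6*4 + 1 = 25.
q_3 = 25 > 13, so the last convergent with denominator <= 13 is p_2/q_2 = 19/4.
The closest fraction with denominator <= 13 is either p_2/q_2 or the intermediate fraction (k*p_2 + p_1)/(k*q_2 + q_1) with the largest k >= 1 whose denominator stays <= 13; these approach x as k grows, and every other convergent or intermediate fraction in range is farther away.
Largest k: floor((13 - q_1)/q_2) = floor((13 - 1)/4) = 3.
That gives (3*19 + 5)/(3*4 + 1) = 62/13.
Compare the errors: |x - 19/4| = |119*4 - 19*25|/(25*4) = 1/100, and |x - 62/13| = |119*13 - 62*25|/(25*13) = 3/325.
Cross-multiplying, 3*100 = 300 < 325 = 1*325, so 3/325 is smaller: the intermediate fraction 62/13 is closer to x than 19/4.

62/13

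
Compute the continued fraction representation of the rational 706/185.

Run the Euclidean algorithm on 706 and 185; the successive quotients are the partial quotients a_0, a_1, ... (each step inverts the fractional part left over by the previous one):
  706 = 3*185 + 151, so a_0 = 3.
  185 = 1*151 + 34, so a_1 = 1.
  151 = 4*34 + 15, so a_2 = 4.
  34 = 2*15 + 4, so a_3 = 2.
  15 = 3*4 + 3, so a_4 = 3.
  4 = 1*3 + 1, so a_5 = 1.
  3 = 3*1 + 0, so a_6 = 3.
The remainder reaches 0 after 7 divisions, so the expansion has 7 partial quotients, read off in order.

[3; 1, 4, 2, 3, 1, 3]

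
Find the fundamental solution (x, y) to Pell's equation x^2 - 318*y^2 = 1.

(x, y) = (107, 6)

First expand sqrt(318) as a continued fraction. With x_i = (sqrt(318) + m_i)/d_i and (m_0, d_0) = (0, 1): a_0 = floor(sqrt(318)) = 17, since 17^2 = 289 <= 318 < 324 = 18^2.
Iterate m_{i+1} = d_i*a_i - m_i, d_{i+1} = (318 - m_{i+1}^2)/d_i, a_{i+1} = floor((a_0 + m_{i+1})/d_{i+1}):
  m_1 = 1*17 - 0 = 17, d_1 = (318 - 17^2)/1 = 29/1 = 29, a_1 = floor((17 + 17)/29) = 1.
  m_2 = 29*1 - 17 = 12, d_2 = (318 - 12^2)/29 = 174/29 = 6, a_2 = floor((17 + 12)/6) = 4.
  m_3 = 6*4 - 12 = 12, d_3 = (318 - 12^2)/6 = 174/6 = 29, a_3 = floor((17 + 12)/29) = 1.
  m_4 = 29*1 - 12 = 17, d_4 = (318 - 17^2)/29 = 29/29 = 1, a_4 = floor((17 + 17)/1) = 34.
  m_5 = 1*34 - 17 = 17, d_5 = (318 - 17^2)/1 = 29/1 = 29: (m_5, d_5) = (m_1, d_1) = (17, 29), so from here the quotients repeat a_1, ..., a_4; the period length is 4.
So sqrt(318) = [17; (1, 4, 1, 34)] with period length k = 4.
k is even, so the fundamental solution of x^2 - 318y^2 = 1 is (p_{k-1}, q_{k-1}) = (p_3, q_3); compute convergents through index 3.
Convergents (p_i = a_i*p_{i-1} + p_{i-2}, q_i = a_i*q_{i-1} + q_{i-2} with p_{-2}=0, p_{-1}=1, q_{-2}=1, q_{-1}=0):
  i=0: a_0=17, p_0 = 17*1 + 0 = 17, q_0 = 17*0 + 1 = 1.
  i=1: a_1=1, p_1 = 1*17 + 1 = 18, q_1 = 1*1 + 0 = 1.
  i=2: a_2=4, p_2 = 4*18 + 17 = 89, q_2 = 4*1 + 1 = 5.
  i=3: a_3=1, p_3 = 1*89 + 18 = 107, q_3 = 1*5 + 1 = 6.
Check: 107^2 - 318*6^2 = 11449 - 11448 = 1, so (x, y) = (107, 6) solves the equation, and by the theorem it is the least positive solution.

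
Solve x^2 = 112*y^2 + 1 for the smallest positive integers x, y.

First expand sqrt(112) as a continued fraction. With x_i = (sqrt(112) + m_i)/d_i and (m_0, d_0) = (0, 1): a_0 = floor(sqrt(112)) = 10, since 10^2 = 100 <= 112 < 121 = 11^2.
Iterate m_{i+1} = d_i*a_i - m_i, d_{i+1} = (112 - m_{i+1}^2)/d_i, a_{i+1} = floor((a_0 + m_{i+1})/d_{i+1}):
  m_1 = 1*10 - 0 = 10, d_1 = (112 - 10^2)/1 = 12/1 = 12, a_1 = floor((10 + 10)/12) = 1.
  m_2 = 12*1 - 10 = 2, d_2 = (112 - 2^2)/12 = 108/12 = 9, a_2 = floor((10 + 2)/9) = 1.
  m_3 = 9*1 - 2 = 7, d_3 = (112 - 7^2)/9 = 63/9 = 7, a_3 = floor((10 + 7)/7) = 2.
  m_4 = 7*2 - 7 = 7, d_4 = (112 - 7^2)/7 = 63/7 = 9, a_4 = floor((10 + 7)/9) = 1.
  m_5 = 9*1 - 7 = 2, d_5 = (112 - 2^2)/9 = 108/9 = 12, a_5 = floor((10 + 2)/12) = 1.
  m_6 = 12*1 - 2 = 10, d_6 = (112 - 10^2)/12 = 12/12 = 1, a_6 = floor((10 + 10)/1) = 20.
  m_7 = 1*20 - 10 = 10, d_7 = (112 - 10^2)/1 = 12/1 = 12: (m_7, d_7) = (m_1, d_1) = (10, 12), so from here the quotients repeat a_1, ..., a_6; the period length is 6.
So sqrt(112) = [10; (1, 1, 2, 1, 1, 20)] with period length k = 6.
k is even, so the fundamental solution of x^2 - 112y^2 = 1 is (p_{k-1}, q_{k-1}) = (p_5, q_5); compute convergents through index 5.
Convergents (p_i = a_i*p_{i-1} + p_{i-2}, q_i = a_i*q_{i-1} + q_{i-2} with p_{-2}=0, p_{-1}=1, q_{-2}=1, q_{-1}=0):
  i=0: a_0=10, p_0 = 10*1 + 0 = 10, q_0 = 10*0 + 1 = 1.
  i=1: a_1=1, p_1 = 1*10 + 1 = 11, q_1 = 1*1 + 0 = 1.
  i=2: a_2=1, p_2 = 1*11 + 10 = 21, q_2 = 1*1 + 1 = 2.
  i=3: a_3=2, p_3 = 2*21 + 11 = 53, q_3 = 2*2 + 1 = 5.
  i=4: a_4=1, p_4 = 1*53 + 21 = 74, q_4 = 1*5 + 2 = 7.
  i=5: a_5=1, p_5 = 1*74 + 53 = 127, q_5 = 1*7 + 5 = 12.
Check: 127^2 - 112*12^2 = 16129 - 16128 = 1, so (x, y) = (127, 12) solves the equation, and by the theorem it is the least positive solution.

(x, y) = (127, 12)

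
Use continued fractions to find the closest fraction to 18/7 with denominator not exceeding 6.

Expand x = 18/7 as a continued fraction with the Euclidean algorithm:
  18 = 2*7 + 4, so a_0 = 2.
  7 = 1*4 + 3, so a_1 = 1.
  4 = 1*3 + 1, so a_2 = 1.
  3 = 3*1 + 0, so a_3 = 3.
so x = [2; 1, 1, 3].
Convergents (p_i = a_i*p_{i-1} + p_{i-2}, q_i = a_i*q_{i-1} + q_{i-2} with p_{-2}=0, p_{-1}=1, q_{-2}=1, q_{-1}=0), until the denominator exceeds 6:
  i=0: a_0=2, p_0 = 2*1 + 0 = 2, q_0 = 2*0 + 1 = 1.
  i=1: a_1=1, p_1 = 1*2 + 1 = 3, q_1 = 1*1 + 0 = 1.
  i=2: a_2=1, p_2 = 1*3 + 2 = 5, q_2 = 1*1 + 1 = 2.
  i=3: a_3=3, p_3 = 3*5 + 3 = 18, q_3 = 3*2 + 1 = 7.
q_3 = 7 > 6, so the last convergent with denominator <= 6 is p_2/q_2 = 5/2.
The closest fraction with denominator <= 6 is either p_2/q_2 or the intermediate fraction (k*p_2 + p_1)/(k*q_2 + q_1) with the largest k >= 1 whose denominator stays <= 6; these approach x as k grows, and every other convergent or intermediate fraction in range is farther away.
Largest k: floor((6 - q_1)/q_2) = floor((6 - 1)/2) = 2.
That gives (2*5 + 3)/(2*2 + 1) = 13/5.
Compare the errors: |x - 5/2| = |18*2 - 5*7|/(7*2) = 1/14, and |x - 13/5| = |18*5 - 13*7|/(7*5) = 1/35.
Cross-multiplying, 1*14 = 14 < 35 = 1*35, so 1/35 is smaller: the intermediate fraction 13/5 is closer to x than 5/2.

13/5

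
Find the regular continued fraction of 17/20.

[0; 1, 5, 1, 2]

Run the Euclidean algorithm on 17 and 20; the successive quotients are the partial quotients a_0, a_1, ... (each step inverts the fractional part left over by the previous one):
  17 = 0*20 + 17, so a_0 = 0.
  20 = 1*17 + 3, so a_1 = 1.
  17 = 5*3 + 2, so a_2 = 5.
  3 = 1*2 + 1, so a_3 = 1.
  2 = 2*1 + 0, so a_4 = 2.
The remainder reaches 0 after 5 divisions, so the expansion has 5 partial quotients, read off in order.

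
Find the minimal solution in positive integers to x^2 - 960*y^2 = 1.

(x, y) = (31, 1)

First expand sqrt(960) as a continued fraction. With x_i = (sqrt(960) + m_i)/d_i and (m_0, d_0) = (0, 1): a_0 = floor(sqrt(960)) = 30, since 30^2 = 900 <= 960 < 961 = 31^2.
Iterate m_{i+1} = d_i*a_i - m_i, d_{i+1} = (960 - m_{i+1}^2)/d_i, a_{i+1} = floor((a_0 + m_{i+1})/d_{i+1}):
  m_1 = 1*30 - 0 = 30, d_1 = (960 - 30^2)/1 = 60/1 = 60, a_1 = floor((30 + 30)/60) = 1.
  m_2 = 60*1 - 30 = 30, d_2 = (960 - 30^2)/60 = 60/60 = 1, a_2 = floor((30 + 30)/1) = 60.
  m_3 = 1*60 - 30 = 30, d_3 = (960 - 30^2)/1 = 60/1 = 60: (m_3, d_3) = (m_1, d_1) = (30, 60), so from here the quotients repeat a_1, a_2; the period length is 2.
So sqrt(960) = [30; (1, 60)] with period length k = 2.
k is even, so the fundamental solution of x^2 - 960y^2 = 1 is (p_{k-1}, q_{k-1}) = (p_1, q_1); compute convergents through index 1.
Convergents (p_i = a_i*p_{i-1} + p_{i-2}, q_i = a_i*q_{i-1} + q_{i-2} with p_{-2}=0, p_{-1}=1, q_{-2}=1, q_{-1}=0):
  i=0: a_0=30, p_0 = 30*1 + 0 = 30, q_0 = 30*0 + 1 = 1.
  i=1: a_1=1, p_1 = 1*30 + 1 = 31, q_1 = 1*1 + 0 = 1.
Check: 31^2 - 960*1^2 = 961 - 960 = 1, so (x, y) = (31, 1) solves the equation, and by the theorem it is the least positive solution.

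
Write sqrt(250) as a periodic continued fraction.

[15; (1, 4, 3, 3, 4, 1, 30)]

Write x_i = (sqrt(250) + m_i)/d_i with (m_0, d_0) = (0, 1). a_0 = floor(sqrt(250)) = 15, since 15^2 = 225 <= 250 < 256 = 16^2.
Iterate m_{i+1} = d_i*a_i - m_i, d_{i+1} = (250 - m_{i+1}^2)/d_i, a_{i+1} = floor((a_0 + m_{i+1})/d_{i+1}):
  m_1 = 1*15 - 0 = 15, d_1 = (250 - 15^2)/1 = 25/1 = 25, a_1 = floor((15 + 15)/25) = 1.
  m_2 = 25*1 - 15 = 10, d_2 = (250 - 10^2)/25 = 150/25 = 6, a_2 = floor((15 + 10)/6) = 4.
  m_3 = 6*4 - 10 = 14, d_3 = (250 - 14^2)/6 = 54/6 = 9, a_3 = floor((15 + 14)/9) = 3.
  m_4 = 9*3 - 14 = 13, d_4 = (250 - 13^2)/9 = 81/9 = 9, a_4 = floor((15 + 13)/9) = 3.
  m_5 = 9*3 - 13 = 14, d_5 = (250 - 14^2)/9 = 54/9 = 6, a_5 = floor((15 + 14)/6) = 4.
  m_6 = 6*4 - 14 = 10, d_6 = (250 - 10^2)/6 = 150/6 = 25, a_6 = floor((15 + 10)/25) = 1.
  m_7 = 25*1 - 10 = 15, d_7 = (250 - 15^2)/25 = 25/25 = 1, a_7 = floor((15 + 15)/1) = 30.
  m_8 = 1*30 - 15 = 15, d_8 = (250 - 15^2)/1 = 25/1 = 25: (m_8, d_8) = (m_1, d_1) = (15, 25), so from here the quotients repeat a_1, ..., a_7; the period length is 7.
Hence the expansion of sqrt(250) is a_0 = 15 followed by the repeating block 1, 4, 3, 3, 4, 1, 30 (period 7).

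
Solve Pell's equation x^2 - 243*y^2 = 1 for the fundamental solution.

First expand sqrt(243) as a continued fraction. With x_i = (sqrt(243) + m_i)/d_i and (m_0, d_0) = (0, 1): a_0 = floor(sqrt(243)) = 15, since 15^2 = 225 <= 243 < 256 = 16^2.
Iterate m_{i+1} = d_i*a_i - m_i, d_{i+1} = (243 - m_{i+1}^2)/d_i, a_{i+1} = floor((a_0 + m_{i+1})/d_{i+1}):
  m_1 = 1*15 - 0 = 15, d_1 = (243 - 15^2)/1 = 18/1 = 18, a_1 = floor((15 + 15)/18) = 1.
  m_2 = 18*1 - 15 = 3, d_2 = (243 - 3^2)/18 = 234/18 = 13, a_2 = floor((15 + 3)/13) = 1.
  m_3 = 13*1 - 3 = 10, d_3 = (243 - 10^2)/13 = 143/13 = 11, a_3 = floor((15 + 10)/11) = 2.
  m_4 = 11*2 - 10 = 12, d_4 = (243 - 12^2)/11 = 99/11 = 9, a_4 = floor((15 + 12)/9) = 3.
  m_5 = 9*3 - 12 = 15, d_5 = (243 - 15^2)/9 = 18/9 = 2, a_5 = floor((15 + 15)/2) = 15.
  m_6 = 2*15 - 15 = 15, d_6 = (243 - 15^2)/2 = 18/2 = 9, a_6 = floor((15 + 15)/9) = 3.
  m_7 = 9*3 - 15 = 12, d_7 = (243 - 12^2)/9 = 99/9 = 11, a_7 = floor((15 + 12)/11) = 2.
  m_8 = 11*2 - 12 = 10, d_8 = (243 - 10^2)/11 = 143/11 = 13, a_8 = floor((15 + 10)/13) = 1.
  m_9 = 13*1 - 10 = 3, d_9 = (243 - 3^2)/13 = 234/13 = 18, a_9 = floor((15 + 3)/18) = 1.
  m_10 = 18*1 - 3 = 15, d_10 = (243 - 15^2)/18 = 18/18 = 1, a_10 = floor((15 + 15)/1) = 30.
  m_11 = 1*30 - 15 = 15, d_11 = (243 - 15^2)/1 = 18/1 = 18: (m_11, d_11) = (m_1, d_1) = (15, 18), so from here the quotients repeat a_1, ..., a_10; the period length is 10.
So sqrt(243) = [15; (1, 1, 2, 3, 15, 3, 2, 1, 1, 30)] with period length k = 10.
k is even, so the fundamental solution of x^2 - 243y^2 = 1 is (p_{k-1}, q_{k-1}) = (p_9, q_9); compute convergents through index 9.
Convergents (p_i = a_i*p_{i-1} + p_{i-2}, q_i = a_i*q_{i-1} + q_{i-2} with p_{-2}=0, p_{-1}=1, q_{-2}=1, q_{-1}=0):
  i=0: a_0=15, p_0 = 15*1 + 0 = 15, q_0 = 15*0 + 1 = 1.
  i=1: a_1=1, p_1 = 1*15 + 1 = 16, q_1 = 1*1 + 0 = 1.
  i=2: a_2=1, p_2 = 1*16 + 15 = 31, q_2 = 1*1 + 1 = 2.
  i=3: a_3=2, p_3 = 2*31 + 16 = 78, q_3 = 2*2 + 1 = 5.
  i=4: a_4=3, p_4 = 3*78 + 31 = 265, q_4 = 3*5 + 2 = 17.
  i=5: a_5=15, p_5 = 15*265 + 78 = 4053, q_5 = 15*17 + 5 = 260.
  i=6: a_6=3, p_6 = 3*4053 + 265 = 12424, q_6 = 3*260 + 17 = 797.
  i=7: a_7=2, p_7 = 2*12424 + 4053 = 28901, q_7 = 2*797 + 260 = 1854.
  i=8: a_8=1, p_8 = 1*28901 + 12424 = 41325, q_8 = 1*1854 + 797 = 2651.
  i=9: a_9=1, p_9 = 1*41325 + 28901 = 70226, q_9 = 1*2651 + 1854 = 4505.
Check: 70226^2 - 243*4505^2 = 4931691076 - 4931691075 = 1, so (x, y) = (70226, 4505) solves the equation, and by the theorem it is the least positive solution.

(x, y) = (70226, 4505)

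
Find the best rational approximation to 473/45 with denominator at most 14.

21/2

Expand x = 473/45 as a continued fraction with the Euclidean algorithm:
  473 = 10*45 + 23, so a_0 = 10.
  45 = 1*23 + 22, so a_1 = 1.
  23 = 1*22 + 1, so a_2 = 1.
  22 = 22*1 + 0, so a_3 = 22.
so x = [10; 1, 1, 22].
Convergents (p_i = a_i*p_{i-1} + p_{i-2}, q_i = a_i*q_{i-1} + q_{i-2} with p_{-2}=0, p_{-1}=1, q_{-2}=1, q_{-1}=0), until the denominator exceeds 14:
  i=0: a_0=10, p_0 = 10*1 + 0 = 10, q_0 = 10*0 + 1 = 1.
  i=1: a_1=1, p_1 = 1*10 + 1 = 11, q_1 = 1*1 + 0 = 1.
  i=2: a_2=1, p_2 = 1*11 + 10 = 21, q_2 = 1*1 + 1 = 2.
  i=3: a_3=22, p_3 = 22*21 + 11 = 473, q_3 = 22*2 + 1 = 45.
q_3 = 45 > 14, so the last convergent with denominator <= 14 is p_2/q_2 = 21/2.
The closest fraction with denominator <= 14 is either p_2/q_2 or the intermediate fraction (k*p_2 + p_1)/(k*q_2 + q_1) with the largest k >= 1 whose denominator stays <= 14; these approach x as k grows, and every other convergent or intermediate fraction in range is farther away.
Largest k: floor((14 - q_1)/q_2) = floor((14 - 1)/2) = 6.
That gives (6*21 + 11)/(6*2 + 1) = 137/13.
Compare the errors: |x - 21/2| = |473*2 - 21*45|/(45*2) = 1/90, and |x - 137/13| = |473*13 - 137*45|/(45*13) = 16/585.
Cross-multiplying, 1*585 = 585 < 1440 = 16*90, so 1/90 is smaller: the convergent 21/2 is closer to x than 137/13.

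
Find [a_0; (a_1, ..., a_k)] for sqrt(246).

Write x_i = (sqrt(246) + m_i)/d_i with (m_0, d_0) = (0, 1). a_0 = floor(sqrt(246)) = 15, since 15^2 = 225 <= 246 < 256 = 16^2.
Iterate m_{i+1} = d_i*a_i - m_i, d_{i+1} = (246 - m_{i+1}^2)/d_i, a_{i+1} = floor((a_0 + m_{i+1})/d_{i+1}):
  m_1 = 1*15 - 0 = 15, d_1 = (246 - 15^2)/1 = 21/1 = 21, a_1 = floor((15 + 15)/21) = 1.
  m_2 = 21*1 - 15 = 6, d_2 = (246 - 6^2)/21 = 210/21 = 10, a_2 = floor((15 + 6)/10) = 2.
  m_3 = 10*2 - 6 = 14, d_3 = (246 - 14^2)/10 = 50/10 = 5, a_3 = floor((15 + 14)/5) = 5.
  m_4 = 5*5 - 14 = 11, d_4 = (246 - 11^2)/5 = 125/5 = 25, a_4 = floor((15 + 11)/25) = 1.
  m_5 = 25*1 - 11 = 14, d_5 = (246 - 14^2)/25 = 50/25 = 2, a_5 = floor((15 + 14)/2) = 14.
  m_6 = 2*14 - 14 = 14, d_6 = (246 - 14^2)/2 = 50/2 = 25, a_6 = floor((15 + 14)/25) = 1.
  m_7 = 25*1 - 14 = 11, d_7 = (246 - 11^2)/25 = 125/25 = 5, a_7 = floor((15 + 11)/5) = 5.
  m_8 = 5*5 - 11 = 14, d_8 = (246 - 14^2)/5 = 50/5 = 10, a_8 = floor((15 + 14)/10) = 2.
  m_9 = 10*2 - 14 = 6, d_9 = (246 - 6^2)/10 = 210/10 = 21, a_9 = floor((15 + 6)/21) = 1.
  m_10 = 21*1 - 6 = 15, d_10 = (246 - 15^2)/21 = 21/21 = 1, a_10 = floor((15 + 15)/1) = 30.
  m_11 = 1*30 - 15 = 15, d_11 = (246 - 15^2)/1 = 21/1 = 21: (m_11, d_11) = (m_1, d_1) = (15, 21), so from here the quotients repeat a_1, ..., a_10; the period length is 10.
Hence the expansion of sqrt(246) is a_0 = 15 followed by the repeating block 1, 2, 5, 1, 14, 1, 5, 2, 1, 30 (period 10).

[15; (1, 2, 5, 1, 14, 1, 5, 2, 1, 30)]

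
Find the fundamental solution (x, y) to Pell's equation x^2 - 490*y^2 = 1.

(x, y) = (1039681, 46968)

First expand sqrt(490) as a continued fraction. With x_i = (sqrt(490) + m_i)/d_i and (m_0, d_0) = (0, 1): a_0 = floor(sqrt(490)) = 22, since 22^2 = 484 <= 490 < 529 = 23^2.
Iterate m_{i+1} = d_i*a_i - m_i, d_{i+1} = (490 - m_{i+1}^2)/d_i, a_{i+1} = floor((a_0 + m_{i+1})/d_{i+1}):
  m_1 = 1*22 - 0 = 22, d_1 = (490 - 22^2)/1 = 6/1 = 6, a_1 = floor((22 + 22)/6) = 7.
  m_2 = 6*7 - 22 = 20, d_2 = (490 - 20^2)/6 = 90/6 = 15, a_2 = floor((22 + 20)/15) = 2.
  m_3 = 15*2 - 20 = 10, d_3 = (490 - 10^2)/15 = 390/15 = 26, a_3 = floor((22 + 10)/26) = 1.
  m_4 = 26*1 - 10 = 16, d_4 = (490 - 16^2)/26 = 234/26 = 9, a_4 = floor((22 + 16)/9) = 4.
  m_5 = 9*4 - 16 = 20, d_5 = (490 - 20^2)/9 = 90/9 = 10, a_5 = floor((22 + 20)/10) = 4.
  m_6 = 10*4 - 20 = 20, d_6 = (490 - 20^2)/10 = 90/10 = 9, a_6 = floor((22 + 20)/9) = 4.
  m_7 = 9*4 - 20 = 16, d_7 = (490 - 16^2)/9 = 234/9 = 26, a_7 = floor((22 + 16)/26) = 1.
  m_8 = 26*1 - 16 = 10, d_8 = (490 - 10^2)/26 = 390/26 = 15, a_8 = floor((22 + 10)/15) = 2.
  m_9 = 15*2 - 10 = 20, d_9 = (490 - 20^2)/15 = 90/15 = 6, a_9 = floor((22 + 20)/6) = 7.
  m_10 = 6*7 - 20 = 22, d_10 = (490 - 22^2)/6 = 6/6 = 1, a_10 = floor((22 + 22)/1) = 44.
  m_11 = 1*44 - 22 = 22, d_11 = (490 - 22^2)/1 = 6/1 = 6: (m_11, d_11) = (m_1, d_1) = (22, 6), so from here the quotients repeat a_1, ..., a_10; the period length is 10.
So sqrt(490) = [22; (7, 2, 1, 4, 4, 4, 1, 2, 7, 44)] with period length k = 10.
k is even, so the fundamental solution of x^2 - 490y^2 = 1 is (p_{k-1}, q_{k-1}) = (p_9, q_9); compute convergents through index 9.
Convergents (p_i = a_i*p_{i-1} + p_{i-2}, q_i = a_i*q_{i-1} + q_{i-2} with p_{-2}=0, p_{-1}=1, q_{-2}=1, q_{-1}=0):
  i=0: a_0=22, p_0 = 22*1 + 0 = 22, q_0 = 22*0 + 1 = 1.
  i=1: a_1=7, p_1 = 7*22 + 1 = 155, q_1 = 7*1 + 0 = 7.
  i=2: a_2=2, p_2 = 2*155 + 22 = 332, q_2 = 2*7 + 1 = 15.
  i=3: a_3=1, p_3 = 1*332 + 155 = 487, q_3 = 1*15 + 7 = 22.
  i=4: a_4=4, p_4 = 4*487 + 332 = 2280, q_4 = 4*22 + 15 = 103.
  i=5: a_5=4, p_5 = 4*2280 + 487 = 9607, q_5 = 4*103 + 22 = 434.
  i=6: a_6=4, p_6 = 4*9607 + 2280 = 40708, q_6 = 4*434 + 103 = 1839.
  i=7: a_7=1, p_7 = 1*40708 + 9607 = 50315, q_7 = 1*1839 + 434 = 2273.
  i=8: a_8=2, p_8 = 2*50315 + 40708 = 141338, q_8 = 2*2273 + 1839 = 6385.
  i=9: a_9=7, p_9 = 7*141338 + 50315 = 1039681, q_9 = 7*6385 + 2273 = 46968.
Check: 1039681^2 - 490*46968^2 = 1080936581761 - 1080936581760 = 1, so (x, y) = (1039681, 46968) solves the equation, and by the theorem it is the least positive solution.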